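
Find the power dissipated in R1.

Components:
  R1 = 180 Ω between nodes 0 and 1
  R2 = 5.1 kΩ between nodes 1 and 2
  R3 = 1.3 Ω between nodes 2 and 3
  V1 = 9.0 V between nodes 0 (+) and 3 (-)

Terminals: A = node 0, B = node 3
Nodal analysis, taking node 3 as the 0 V reference.
Source V1 fixes V_0 = 9 V.
KCL at each unknown node (sum of currents leaving = 0; resistances in Ω):
  Node 1: (V_1 - 9)/180 + (V_1 - V_2)/5100 = 0
  Node 2: (V_2 - V_1)/5100 + (V_2 - 0)/1.3 = 0
Collecting terms (coefficients in siemens):
  0.005752·V_1 - 0.0001961·V_2 = 0.05
  0.7694·V_2 - 0.0001961·V_1 = 0
Determinant D = (0.005752)(0.7694) - (-0.0001961)(-0.0001961) = 0.004425
V_1 = [(0.05)(0.7694) - (-0.0001961)(0)]/D = 8.693 V
V_2 = [(0.005752)(0) - (0.05)(-0.0001961)]/D = 0.002215 V
I_R1 = (V_0 - V_1)/R1 = (9 - 8.693)/180 = 0.001704 A
P_R1 = I_R1² × R1 = (0.001704)² × 180 = 0.0005227 W

Final answer: 0.0005227 W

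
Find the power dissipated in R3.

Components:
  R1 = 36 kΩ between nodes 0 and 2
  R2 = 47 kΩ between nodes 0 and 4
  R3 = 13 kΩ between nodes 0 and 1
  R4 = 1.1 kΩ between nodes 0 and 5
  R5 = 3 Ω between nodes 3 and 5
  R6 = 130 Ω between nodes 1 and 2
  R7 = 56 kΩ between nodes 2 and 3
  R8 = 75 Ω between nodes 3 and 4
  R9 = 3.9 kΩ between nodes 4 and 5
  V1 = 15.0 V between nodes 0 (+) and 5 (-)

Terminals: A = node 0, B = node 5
Nodal analysis, taking node 5 as the 0 V reference.
Source V1 fixes V_0 = 15 V.
KCL at each unknown node (sum of currents leaving = 0; resistances in Ω):
  Node 1: (V_1 - 15)/13000 + (V_1 - V_2)/130 = 0
  Node 2: (V_2 - 15)/36000 + (V_2 - V_1)/130 + (V_2 - V_3)/56000 = 0
  Node 3: (V_3 - 0)/3 + (V_3 - V_2)/56000 + (V_3 - V_4)/75 = 0
  Node 4: (V_4 - 15)/47000 + (V_4 - V_3)/75 + (V_4 - 0)/3900 = 0
Collecting terms (coefficients in siemens):
  0.007769·V_1 - 0.007692·V_2 = 0.001154
  0.007738·V_2 - 0.007692·V_1 - 0.00001786·V_3 = 0.0004167
  0.3467·V_3 - 0.00001786·V_2 - 0.01333·V_4 = 0
  0.01361·V_4 - 0.01333·V_3 = 0.0003191
Solving these 4 simultaneous equations (Gaussian elimination) gives:
  V_1 = 12.82 V, V_2 = 12.8 V, V_3 = 0.001622 V, V_4 = 0.02504 V
I_R3 = (V_0 - V_1)/R3 = (15 - 12.82)/13000 = 0.0001675 A
P_R3 = I_R3² × R3 = (0.0001675)² × 13000 = 0.0003646 W

Final answer: 0.0003646 W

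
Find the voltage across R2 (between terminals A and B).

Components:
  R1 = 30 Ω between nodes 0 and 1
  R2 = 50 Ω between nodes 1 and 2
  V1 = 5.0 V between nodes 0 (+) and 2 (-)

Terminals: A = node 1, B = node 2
R1 and R2 are in series across V1 (node 0 → node 1 → node 2), and the output A–B is taken across R2, so this is a voltage divider.
Series current: I = V1/(R1 + R2) = 5/(30 + 50) = 5/80 = 0.0625 A
V_R2 = I × R2 = V1 × R2/(R1 + R2) = 5 × 50/80 = 3.125 V

Final answer: 3.125 V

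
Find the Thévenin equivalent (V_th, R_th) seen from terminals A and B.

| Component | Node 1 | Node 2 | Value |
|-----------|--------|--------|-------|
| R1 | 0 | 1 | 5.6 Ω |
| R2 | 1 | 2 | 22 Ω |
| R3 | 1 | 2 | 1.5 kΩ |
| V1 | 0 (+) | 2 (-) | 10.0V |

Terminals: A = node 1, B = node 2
Step 1 — V_th is the open-circuit voltage V_A - V_B (nothing connected across the terminals).
Nodal analysis, taking node 2 as the 0 V reference.
Source V1 fixes V_0 = 10 V.
KCL at each unknown node (sum of currents leaving = 0; resistances in Ω):
  Node 1: (V_1 - 10)/5.6 + (V_1 - 0)/22 + (V_1 - 0)/1500 = 0
Collecting terms: 0.2247 × V_1 = 1.786  =>  V_1 = 7.947 V
V_th = V_1 - V_2 = 7.947 - 0 = 7.947 V
Step 2 — R_th: zero the source — replace V1 by a short circuit (node 2 merges into node 0) — and find the resistance seen between A (node 1) and B (node 0).
Reduce the network between node 1 (A) and node 0 (B) by series/parallel combination:
  Rp1 = R1 ‖ R2 ‖ R3 (parallel, all between nodes 0 and 1) = 1/(1/5.6 + 1/22 + 1/1500) = 4.451 Ω
R_th = 4.451 Ω

Final answer: V_th = 7.947 V, R_th = 4.451 Ω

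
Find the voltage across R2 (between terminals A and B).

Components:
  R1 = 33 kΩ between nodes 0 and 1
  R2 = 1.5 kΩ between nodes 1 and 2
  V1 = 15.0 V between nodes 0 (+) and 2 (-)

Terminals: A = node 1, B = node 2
R1 and R2 are in series across V1 (node 0 → node 1 → node 2), and the output A–B is taken across R2, so this is a voltage divider.
Series current: I = V1/(R1 + R2) = 15/(33000 + 1500) = 15/34500 = 0.0004348 A
V_R2 = I × R2 = V1 × R2/(R1 + R2) = 15 × 1500/34500 = 0.6522 V

Final answer: 0.6522 V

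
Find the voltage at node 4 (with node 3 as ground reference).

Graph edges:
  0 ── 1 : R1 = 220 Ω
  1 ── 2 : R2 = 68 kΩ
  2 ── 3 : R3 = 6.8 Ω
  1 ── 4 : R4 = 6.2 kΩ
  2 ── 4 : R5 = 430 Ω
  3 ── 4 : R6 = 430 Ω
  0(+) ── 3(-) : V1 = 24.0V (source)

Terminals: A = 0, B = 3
Nodal analysis, taking node 3 as the 0 V reference.
Source V1 fixes V_0 = 24 V.
KCL at each unknown node (sum of currents leaving = 0; resistances in Ω):
  Node 1: (V_1 - 24)/220 + (V_1 - V_2)/68000 + (V_1 - V_4)/6200 = 0
  Node 2: (V_2 - V_1)/68000 + (V_2 - 0)/6.8 + (V_2 - V_4)/430 = 0
  Node 4: (V_4 - V_1)/6200 + (V_4 - V_2)/430 + (V_4 - 0)/430 = 0
Collecting terms (coefficients in siemens):
  0.004721·V_1 - 0.00001471·V_2 - 0.0001613·V_4 = 0.1091
  0.1494·V_2 - 0.00001471·V_1 - 0.002326·V_4 = 0
  0.004812·V_4 - 0.0001613·V_1 - 0.002326·V_2 = 0
Solving these 3 simultaneous equations (Gaussian elimination) gives:
  V_1 = 23.13 V, V_2 = 0.01445 V, V_4 = 0.7823 V
The requested potential is V_4 = 0.7823 V.

Final answer: V_4 = 0.7823 V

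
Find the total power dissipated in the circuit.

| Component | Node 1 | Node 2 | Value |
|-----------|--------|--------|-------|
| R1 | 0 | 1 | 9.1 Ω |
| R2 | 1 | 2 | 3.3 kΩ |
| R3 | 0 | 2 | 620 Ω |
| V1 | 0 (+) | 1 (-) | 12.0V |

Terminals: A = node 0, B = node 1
Nodal analysis, taking node 1 as the 0 V reference.
Source V1 fixes V_0 = 12 V.
KCL at each unknown node (sum of currents leaving = 0; resistances in Ω):
  Node 2: (V_2 - 0)/3300 + (V_2 - 12)/620 = 0
Collecting terms: 0.001916 × V_2 = 0.01935  =>  V_2 = 10.1 V
Power in each resistor, P = (ΔV)²/R:
  P_R1 = (12 - 0)²/9.1 = 15.82 W
  P_R2 = (0 - 10.1)²/3300 = 0.03092 W
  P_R3 = (12 - 10.1)²/620 = 0.00581 W
P_total = P_R1 + P_R2 + P_R3 = 15.86 W

Final answer: 15.86 W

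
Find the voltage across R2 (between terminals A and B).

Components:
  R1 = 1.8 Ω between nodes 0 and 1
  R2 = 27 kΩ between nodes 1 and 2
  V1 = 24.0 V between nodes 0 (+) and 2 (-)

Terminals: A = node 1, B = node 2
R1 and R2 are in series across V1 (node 0 → node 1 → node 2), and the output A–B is taken across R2, so this is a voltage divider.
Series current: I = V1/(R1 + R2) = 24/(1.8 + 27000) = 24/27000 = 0.0008888 A
V_R2 = I × R2 = V1 × R2/(R1 + R2) = 24 × 27000/27000 = 24 V

Final answer: 24 V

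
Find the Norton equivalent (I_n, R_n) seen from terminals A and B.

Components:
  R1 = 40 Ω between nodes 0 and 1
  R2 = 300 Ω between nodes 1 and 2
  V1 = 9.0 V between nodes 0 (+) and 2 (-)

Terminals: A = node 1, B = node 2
Find the Thévenin equivalent first; then I_n = V_th/R_th and R_n = R_th.
Step 1 — V_th is the open-circuit voltage V_A - V_B (nothing connected across the terminals).
Nodal analysis, taking node 2 as the 0 V reference.
Source V1 fixes V_0 = 9 V.
KCL at each unknown node (sum of currents leaving = 0; resistances in Ω):
  Node 1: (V_1 - 9)/40 + (V_1 - 0)/300 = 0
Collecting terms: 0.02833 × V_1 = 0.225  =>  V_1 = 7.941 V
V_th = V_1 - V_2 = 7.941 - 0 = 7.941 V
Step 2 — R_th: zero the source — replace V1 by a short circuit (node 2 merges into node 0) — and find the resistance seen between A (node 1) and B (node 0).
Reduce the network between node 1 (A) and node 0 (B) by series/parallel combination:
  Rp1 = R1 ‖ R2 (parallel, both between nodes 0 and 1) = 1/(1/40 + 1/300) = 35.29 Ω
R_th = 35.29 Ω
I_n = V_th/R_th = 7.941/35.29 = 0.225 A, and R_n = R_th = 35.29 Ω

Final answer: I_n = 0.225 A, R_n = 35.29 Ω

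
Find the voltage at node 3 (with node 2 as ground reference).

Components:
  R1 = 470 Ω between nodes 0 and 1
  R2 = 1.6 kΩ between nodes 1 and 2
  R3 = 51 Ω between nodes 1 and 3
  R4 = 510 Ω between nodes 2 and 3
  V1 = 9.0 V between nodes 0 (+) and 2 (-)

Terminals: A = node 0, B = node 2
Nodal analysis, taking node 2 as the 0 V reference.
Source V1 fixes V_0 = 9 V.
KCL at each unknown node (sum of currents leaving = 0; resistances in Ω):
  Node 1: (V_1 - 9)/470 + (V_1 - 0)/1600 + (V_1 - V_3)/51 = 0
  Node 3: (V_3 - V_1)/51 + (V_3 - 0)/510 = 0
Collecting terms (coefficients in siemens):
  0.02236·V_1 - 0.01961·V_3 = 0.01915
  0.02157·V_3 - 0.01961·V_1 = 0
Determinant D = (0.02236)(0.02157) - (-0.01961)(-0.01961) = 0.00009782
V_1 = [(0.01915)(0.02157) - (-0.01961)(0)]/D = 4.222 V
V_3 = [(0.02236)(0) - (0.01915)(-0.01961)]/D = 3.838 V
The requested potential is V_3 = 3.838 V.

Final answer: V_3 = 3.838 V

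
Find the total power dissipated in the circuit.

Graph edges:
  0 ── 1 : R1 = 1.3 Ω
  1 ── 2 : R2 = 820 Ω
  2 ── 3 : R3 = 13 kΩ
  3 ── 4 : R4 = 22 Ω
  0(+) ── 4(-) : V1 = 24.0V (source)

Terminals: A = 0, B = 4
Nodal analysis, taking node 4 as the 0 V reference.
Source V1 fixes V_0 = 24 V.
KCL at each unknown node (sum of currents leaving = 0; resistances in Ω):
  Node 1: (V_1 - 24)/1.3 + (V_1 - V_2)/820 = 0
  Node 2: (V_2 - V_1)/820 + (V_2 - V_3)/13000 = 0
  Node 3: (V_3 - V_2)/13000 + (V_3 - 0)/22 = 0
Collecting terms (coefficients in siemens):
  0.7705·V_1 - 0.00122·V_2 = 18.46
  0.001296·V_2 - 0.00122·V_1 - 0.00007692·V_3 = 0
  0.04553·V_3 - 0.00007692·V_2 = 0
Solving these 3 simultaneous equations (Gaussian elimination) gives:
  V_1 = 24 V, V_2 = 22.58 V, V_3 = 0.03814 V
Power in each resistor, P = (ΔV)²/R:
  P_R1 = (24 - 24)²/1.3 = 0.000003907 W
  P_R2 = (24 - 22.58)²/820 = 0.002465 W
  P_R3 = (22.58 - 0.03814)²/13000 = 0.03907 W
  P_R4 = (0.03814 - 0)²/22 = 0.00006613 W
P_total = P_R1 + P_R2 + P_R3 + P_R4 = 0.04161 W

Final answer: 0.04161 W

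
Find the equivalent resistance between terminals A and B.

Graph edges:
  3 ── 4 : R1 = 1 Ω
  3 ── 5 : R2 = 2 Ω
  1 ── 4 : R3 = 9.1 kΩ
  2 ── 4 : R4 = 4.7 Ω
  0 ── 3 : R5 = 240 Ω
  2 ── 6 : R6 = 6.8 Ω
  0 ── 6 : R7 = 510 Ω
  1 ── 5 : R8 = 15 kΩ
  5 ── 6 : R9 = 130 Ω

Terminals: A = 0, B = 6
The network is not a plain series/parallel combination. Inject a 1 A test current into terminal A (node 0) and return it from terminal B (node 6); then R_eq = V_A / (1 A).
Nodal analysis, taking node 6 as the 0 V reference.
Current source I_test pushes 1 A into node 0 and draws it out of node 6.
KCL at each unknown node (sum of currents leaving = 0; resistances in Ω):
  Node 0: (V_0 - V_3)/240 + (V_0 - 0)/510 - 1 = 0
  Node 1: (V_1 - V_4)/9100 + (V_1 - V_5)/15000 = 0
  Node 2: (V_2 - V_4)/4.7 + (V_2 - 0)/6.8 = 0
  Node 3: (V_3 - V_0)/240 + (V_3 - V_4)/1 + (V_3 - V_5)/2 = 0
  Node 4: (V_4 - V_1)/9100 + (V_4 - V_2)/4.7 + (V_4 - V_3)/1 = 0
  Node 5: (V_5 - V_1)/15000 + (V_5 - V_3)/2 + (V_5 - 0)/130 = 0
Collecting terms (coefficients in siemens):
  0.006127·V_0 - 0.004167·V_3 = 1
  0.0001766·V_1 - 0.0001099·V_4 - 0.00006667·V_5 = 0
  0.3598·V_2 - 0.2128·V_4 = 0
  1.504·V_3 - 0.004167·V_0 - 1·V_4 - 0.5·V_5 = 0
  1.213·V_4 - 0.0001099·V_1 - 0.2128·V_2 - 1·V_3 = 0
  0.5078·V_5 - 0.00006667·V_1 - 0.5·V_3 = 0
Solving these 6 simultaneous equations (Gaussian elimination) gives:
  V_0 = 168.4 V, V_1 = 7.224 V, V_2 = 4.161 V, V_3 = 7.648 V
  V_4 = 7.036 V, V_5 = 7.532 V
R_eq = V_0 / 1 A = 168.4 Ω

Final answer: 168.4 Ω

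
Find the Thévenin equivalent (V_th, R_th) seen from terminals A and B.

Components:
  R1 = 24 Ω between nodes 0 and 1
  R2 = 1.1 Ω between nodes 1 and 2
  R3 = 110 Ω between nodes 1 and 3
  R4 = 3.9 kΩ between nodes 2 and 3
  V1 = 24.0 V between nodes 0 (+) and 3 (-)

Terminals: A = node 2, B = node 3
Step 1 — V_th is the open-circuit voltage V_A - V_B (nothing connected across the terminals).
Nodal analysis, taking node 3 as the 0 V reference.
Source V1 fixes V_0 = 24 V.
KCL at each unknown node (sum of currents leaving = 0; resistances in Ω):
  Node 1: (V_1 - 24)/24 + (V_1 - V_2)/1.1 + (V_1 - 0)/110 = 0
  Node 2: (V_2 - V_1)/1.1 + (V_2 - 0)/3900 = 0
Collecting terms (coefficients in siemens):
  0.9598·V_1 - 0.9091·V_2 = 1
  0.9093·V_2 - 0.9091·V_1 = 0
Determinant D = (0.9598)(0.9093) - (-0.9091)(-0.9091) = 0.04639
V_1 = [(1)(0.9093) - (-0.9091)(0)]/D = 19.6 V
V_2 = [(0.9598)(0) - (1)(-0.9091)]/D = 19.6 V
V_th = V_2 - V_3 = 19.6 - 0 = 19.6 V
Step 2 — R_th: zero the source — replace V1 by a short circuit (node 3 merges into node 0) — and find the resistance seen between A (node 2) and B (node 0).
Reduce the network between node 2 (A) and node 0 (B) by series/parallel combination:
  Rp1 = R1 ‖ R3 (parallel, both between nodes 0 and 1) = 1/(1/24 + 1/110) = 19.7 Ω
  Rs1 = R2 + Rp1 (series, joined only at node 1) = 1.1 + 19.7 = 20.8 Ω
  Rp2 = R4 ‖ Rs1 (parallel, both between nodes 0 and 2) = 1/(1/3900 + 1/20.8) = 20.69 Ω
R_th = 20.69 Ω

Final answer: V_th = 19.6 V, R_th = 20.69 Ω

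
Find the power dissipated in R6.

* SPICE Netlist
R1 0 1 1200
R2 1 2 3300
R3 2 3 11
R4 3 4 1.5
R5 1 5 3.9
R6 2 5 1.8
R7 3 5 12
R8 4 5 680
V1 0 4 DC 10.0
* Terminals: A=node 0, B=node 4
Nodal analysis, taking node 4 as the 0 V reference.
Source V1 fixes V_0 = 10 V.
KCL at each unknown node (sum of currents leaving = 0; resistances in Ω):
  Node 1: (V_1 - 10)/1200 + (V_1 - V_2)/3300 + (V_1 - V_5)/3.9 = 0
  Node 2: (V_2 - V_1)/3300 + (V_2 - V_3)/11 + (V_2 - V_5)/1.8 = 0
  Node 3: (V_3 - V_2)/11 + (V_3 - 0)/1.5 + (V_3 - V_5)/12 = 0
  Node 5: (V_5 - V_1)/3.9 + (V_5 - V_2)/1.8 + (V_5 - V_3)/12 + (V_5 - 0)/680 = 0
Collecting terms (coefficients in siemens):
  0.2575·V_1 - 0.000303·V_2 - 0.2564·V_5 = 0.008333
  0.6468·V_2 - 0.000303·V_1 - 0.09091·V_3 - 0.5556·V_5 = 0
  0.8409·V_3 - 0.09091·V_2 - 0.08333·V_5 = 0
  0.8968·V_5 - 0.2564·V_1 - 0.5556·V_2 - 0.08333·V_3 = 0
Solving these 4 simultaneous equations (Gaussian elimination) gives:
  V_1 = 0.09493 V, V_2 = 0.05569 V, V_3 = 0.01224 V, V_5 = 0.06278 V
I_R6 = (V_2 - V_5)/R6 = (0.05569 - 0.06278)/1.8 = -0.003938 A
P_R6 = I_R6² × R6 = (-0.003938)² × 1.8 = 0.00002792 W

Final answer: 2.792e-05 W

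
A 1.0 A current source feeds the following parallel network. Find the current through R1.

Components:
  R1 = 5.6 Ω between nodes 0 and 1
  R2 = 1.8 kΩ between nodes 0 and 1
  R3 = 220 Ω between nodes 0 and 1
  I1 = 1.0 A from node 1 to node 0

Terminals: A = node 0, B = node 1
All resistors sit directly between nodes 0 and 1, so they are in parallel and share one voltage V; the full source current 1 A splits among them.
1/R_par = 1/5.6 + 1/1800 + 1/220 = 0.1837 S  =>  R_par = 5.444 Ω
V = I × R_par = 1 × 5.444 = 5.444 V
I_R1 = V/R1 = 5.444/5.6 = 0.9722 A

Final answer: 0.9722 A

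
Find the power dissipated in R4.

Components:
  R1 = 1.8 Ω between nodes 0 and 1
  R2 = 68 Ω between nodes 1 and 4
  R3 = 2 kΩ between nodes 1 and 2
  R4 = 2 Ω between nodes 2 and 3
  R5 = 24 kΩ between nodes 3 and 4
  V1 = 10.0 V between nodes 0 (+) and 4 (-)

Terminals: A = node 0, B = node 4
Nodal analysis, taking node 4 as the 0 V reference.
Source V1 fixes V_0 = 10 V.
KCL at each unknown node (sum of currents leaving = 0; resistances in Ω):
  Node 1: (V_1 - 10)/1.8 + (V_1 - 0)/68 + (V_1 - V_2)/2000 = 0
  Node 2: (V_2 - V_1)/2000 + (V_2 - V_3)/2 = 0
  Node 3: (V_3 - V_2)/2 + (V_3 - 0)/24000 = 0
Collecting terms (coefficients in siemens):
  0.5708·V_1 - 0.0005·V_2 = 5.556
  0.5005·V_2 - 0.0005·V_1 - 0.5·V_3 = 0
  0.5·V_3 - 0.5·V_2 = 0
Solving these 3 simultaneous equations (Gaussian elimination) gives:
  V_1 = 9.741 V, V_2 = 8.992 V, V_3 = 8.991 V
I_R4 = (V_2 - V_3)/R4 = (8.992 - 8.991)/2 = 0.0003746 A
P_R4 = I_R4² × R4 = (0.0003746)² × 2 = 0.0000002807 W

Final answer: 2.807e-07 W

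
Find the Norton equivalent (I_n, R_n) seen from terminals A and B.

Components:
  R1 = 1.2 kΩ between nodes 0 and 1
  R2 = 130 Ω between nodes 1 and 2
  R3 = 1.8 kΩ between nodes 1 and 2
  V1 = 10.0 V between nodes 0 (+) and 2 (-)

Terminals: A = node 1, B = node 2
Find the Thévenin equivalent first; then I_n = V_th/R_th and R_n = R_th.
Step 1 — V_th is the open-circuit voltage V_A - V_B (nothing connected across the terminals).
Nodal analysis, taking node 2 as the 0 V reference.
Source V1 fixes V_0 = 10 V.
KCL at each unknown node (sum of currents leaving = 0; resistances in Ω):
  Node 1: (V_1 - 10)/1200 + (V_1 - 0)/130 + (V_1 - 0)/1800 = 0
Collecting terms: 0.009081 × V_1 = 0.008333  =>  V_1 = 0.9176 V
V_th = V_1 - V_2 = 0.9176 - 0 = 0.9176 V
Step 2 — R_th: zero the source — replace V1 by a short circuit (node 2 merges into node 0) — and find the resistance seen between A (node 1) and B (node 0).
Reduce the network between node 1 (A) and node 0 (B) by series/parallel combination:
  Rp1 = R1 ‖ R2 ‖ R3 (parallel, all between nodes 0 and 1) = 1/(1/1200 + 1/130 + 1/1800) = 110.1 Ω
R_th = 110.1 Ω
I_n = V_th/R_th = 0.9176/110.1 = 0.008333 A, and R_n = R_th = 110.1 Ω

Final answer: I_n = 0.008333 A, R_n = 110.1 Ω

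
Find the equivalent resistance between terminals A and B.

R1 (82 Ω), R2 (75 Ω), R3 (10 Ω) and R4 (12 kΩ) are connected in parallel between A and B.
Reduce the network between node 0 (A) and node 1 (B) by series/parallel combination:
  Rp1 = R1 ‖ R2 ‖ R3 ‖ R4 (parallel, all between nodes 0 and 1) = 1/(1/82 + 1/75 + 1/10 + 1/12000) = 7.961 Ω
R_eq = 7.961 Ω

Final answer: 7.961 Ω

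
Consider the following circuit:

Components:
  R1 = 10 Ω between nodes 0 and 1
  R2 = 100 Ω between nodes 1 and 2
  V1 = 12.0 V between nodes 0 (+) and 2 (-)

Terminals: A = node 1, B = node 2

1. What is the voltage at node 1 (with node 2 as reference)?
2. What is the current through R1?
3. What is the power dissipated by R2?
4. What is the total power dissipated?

Nodal analysis, taking node 2 as the 0 V reference.
Source V1 fixes V_0 = 12 V.
KCL at each unknown node (sum of currents leaving = 0; resistances in Ω):
  Node 1: (V_1 - 12)/10 + (V_1 - 0)/100 = 0
Collecting terms: 0.11 × V_1 = 1.2  =>  V_1 = 10.91 V
Part 1:
  Read off the nodal solution: V_1 = 10.91 V
Part 2:
  I_R1 = (V_0 - V_1)/R1 = (12 - 10.91)/10 = 0.1091 A
  Magnitude: I_R1 = 0.1091 A
Part 3:
  I_R2 = (V_1 - V_2)/R2 = (10.91 - 0)/100 = 0.1091 A
  P_R2 = I_R2² × R2 = (0.1091)² × 100 = 1.19 W
Part 4:
  Power in each resistor, P = (ΔV)²/R:
    P_R1 = (12 - 10.91)²/10 = 0.119 W
    P_R2 = (10.91 - 0)²/100 = 1.19 W
  P_total = P_R1 + P_R2 = 1.309 W

Final answers:
1. V_1 = 10.91 V
2. I_R1 = 0.1091 A
3. P_R2 = 1.19 W
4. P_total = 1.309 W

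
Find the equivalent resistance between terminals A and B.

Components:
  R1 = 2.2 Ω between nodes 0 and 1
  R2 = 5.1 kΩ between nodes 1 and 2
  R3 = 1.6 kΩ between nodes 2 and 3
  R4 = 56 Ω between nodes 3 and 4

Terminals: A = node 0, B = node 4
Reduce the network between node 0 (A) and node 4 (B) by series/parallel combination:
  Rs1 = R1 + R2 (series, joined only at node 1) = 2.2 + 5100 = 5102 Ω
  Rs2 = R3 + Rs1 (series, joined only at node 2) = 1600 + 5102 = 6702 Ω
  Rs3 = R4 + Rs2 (series, joined only at node 3) = 56 + 6702 = 6758 Ω
R_eq = 6.758 kΩ

Final answer: 6.758 kΩ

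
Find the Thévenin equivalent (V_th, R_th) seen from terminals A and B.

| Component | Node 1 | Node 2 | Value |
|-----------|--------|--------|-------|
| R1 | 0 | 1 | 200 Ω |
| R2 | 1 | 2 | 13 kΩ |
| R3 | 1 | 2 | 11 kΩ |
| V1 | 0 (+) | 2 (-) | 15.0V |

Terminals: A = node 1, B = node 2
Step 1 — V_th is the open-circuit voltage V_A - V_B (nothing connected across the terminals).
Nodal analysis, taking node 2 as the 0 V reference.
Source V1 fixes V_0 = 15 V.
KCL at each unknown node (sum of currents leaving = 0; resistances in Ω):
  Node 1: (V_1 - 15)/200 + (V_1 - 0)/13000 + (V_1 - 0)/11000 = 0
Collecting terms: 0.005168 × V_1 = 0.075  =>  V_1 = 14.51 V
V_th = V_1 - V_2 = 14.51 - 0 = 14.51 V
Step 2 — R_th: zero the source — replace V1 by a short circuit (node 2 merges into node 0) — and find the resistance seen between A (node 1) and B (node 0).
Reduce the network between node 1 (A) and node 0 (B) by series/parallel combination:
  Rp1 = R1 ‖ R2 ‖ R3 (parallel, all between nodes 0 and 1) = 1/(1/200 + 1/13000 + 1/11000) = 193.5 Ω
R_th = 193.5 Ω

Final answer: V_th = 14.51 V, R_th = 193.5 Ω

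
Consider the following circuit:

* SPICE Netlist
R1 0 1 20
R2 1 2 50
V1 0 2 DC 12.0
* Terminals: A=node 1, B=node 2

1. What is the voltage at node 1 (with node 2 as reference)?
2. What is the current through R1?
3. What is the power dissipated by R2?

Nodal analysis, taking node 2 as the 0 V reference.
Source V1 fixes V_0 = 12 V.
KCL at each unknown node (sum of currents leaving = 0; resistances in Ω):
  Node 1: (V_1 - 12)/20 + (V_1 - 0)/50 = 0
Collecting terms: 0.07 × V_1 = 0.6  =>  V_1 = 8.571 V
Part 1:
  Read off the nodal solution: V_1 = 8.571 V
Part 2:
  I_R1 = (V_0 - V_1)/R1 = (12 - 8.571)/20 = 0.1714 A
  Magnitude: I_R1 = 0.1714 A
Part 3:
  I_R2 = (V_1 - V_2)/R2 = (8.571 - 0)/50 = 0.1714 A
  P_R2 = I_R2² × R2 = (0.1714)² × 50 = 1.469 W

Final answers:
1. V_1 = 8.571 V
2. I_R1 = 0.1714 A
3. P_R2 = 1.469 W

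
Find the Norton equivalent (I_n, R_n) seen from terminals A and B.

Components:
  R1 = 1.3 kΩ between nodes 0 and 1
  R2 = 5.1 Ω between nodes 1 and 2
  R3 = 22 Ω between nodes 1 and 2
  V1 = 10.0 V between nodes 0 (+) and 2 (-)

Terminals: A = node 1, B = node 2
Find the Thévenin equivalent first; then I_n = V_th/R_th and R_n = R_th.
Step 1 — V_th is the open-circuit voltage V_A - V_B (nothing connected across the terminals).
Nodal analysis, taking node 2 as the 0 V reference.
Source V1 fixes V_0 = 10 V.
KCL at each unknown node (sum of currents leaving = 0; resistances in Ω):
  Node 1: (V_1 - 10)/1300 + (V_1 - 0)/5.1 + (V_1 - 0)/22 = 0
Collecting terms: 0.2423 × V_1 = 0.007692  =>  V_1 = 0.03175 V
V_th = V_1 - V_2 = 0.03175 - 0 = 0.03175 V
Step 2 — R_th: zero the source — replace V1 by a short circuit (node 2 merges into node 0) — and find the resistance seen between A (node 1) and B (node 0).
Reduce the network between node 1 (A) and node 0 (B) by series/parallel combination:
  Rp1 = R1 ‖ R2 ‖ R3 (parallel, all between nodes 0 and 1) = 1/(1/1300 + 1/5.1 + 1/22) = 4.127 Ω
R_th = 4.127 Ω
I_n = V_th/R_th = 0.03175/4.127 = 0.007692 A, and R_n = R_th = 4.127 Ω

Final answer: I_n = 0.007692 A, R_n = 4.127 Ω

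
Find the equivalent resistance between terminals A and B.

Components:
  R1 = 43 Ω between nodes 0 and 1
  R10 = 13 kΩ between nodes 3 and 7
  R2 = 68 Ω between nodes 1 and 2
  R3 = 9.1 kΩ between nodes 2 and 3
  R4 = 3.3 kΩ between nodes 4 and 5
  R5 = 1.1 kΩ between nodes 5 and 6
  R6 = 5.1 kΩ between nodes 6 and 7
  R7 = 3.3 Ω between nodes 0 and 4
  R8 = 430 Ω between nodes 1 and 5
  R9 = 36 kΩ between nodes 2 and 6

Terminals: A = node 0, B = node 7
The network is not a plain series/parallel combination. Inject a 1 A test current into terminal A (node 0) and return it from terminal B (node 7); then R_eq = V_A / (1 A).
Nodal analysis, taking node 7 as the 0 V reference.
Current source I_test pushes 1 A into node 0 and draws it out of node 7.
KCL at each unknown node (sum of currents leaving = 0; resistances in Ω):
  Node 0: (V_0 - V_1)/43 + (V_0 - V_4)/3.3 - 1 = 0
  Node 1: (V_1 - V_0)/43 + (V_1 - V_2)/68 + (V_1 - V_5)/430 = 0
  Node 2: (V_2 - V_1)/68 + (V_2 - V_3)/9100 + (V_2 - V_6)/36000 = 0
  Node 3: (V_3 - V_2)/9100 + (V_3 - 0)/13000 = 0
  Node 4: (V_4 - V_0)/3.3 + (V_4 - V_5)/3300 = 0
  Node 5: (V_5 - V_1)/430 + (V_5 - V_4)/3300 + (V_5 - V_6)/1100 = 0
  Node 6: (V_6 - V_2)/36000 + (V_6 - V_5)/1100 + (V_6 - 0)/5100 = 0
Collecting terms (coefficients in siemens):
  0.3263·V_0 - 0.02326·V_1 - 0.303·V_4 = 1
  0.04029·V_1 - 0.02326·V_0 - 0.01471·V_2 - 0.002326·V_5 = 0
  0.01484·V_2 - 0.01471·V_1 - 0.0001099·V_3 - 0.00002778·V_6 = 0
  0.0001868·V_3 - 0.0001099·V_2 = 0
  0.3033·V_4 - 0.303·V_0 - 0.000303·V_5 = 0
  0.003538·V_5 - 0.002326·V_1 - 0.000303·V_4 - 0.0009091·V_6 = 0
  0.001133·V_6 - 0.00002778·V_2 - 0.0009091·V_5 = 0
Solving these 7 simultaneous equations (Gaussian elimination) gives:
  V_0 = 5076 V, V_1 = 5037 V, V_2 = 5020 V, V_3 = 2953 V
  V_4 = 5076 V, V_5 = 4759 V, V_6 = 3942 V
R_eq = V_0 / 1 A = 5076 Ω = 5.076 kΩ

Final answer: 5.076 kΩ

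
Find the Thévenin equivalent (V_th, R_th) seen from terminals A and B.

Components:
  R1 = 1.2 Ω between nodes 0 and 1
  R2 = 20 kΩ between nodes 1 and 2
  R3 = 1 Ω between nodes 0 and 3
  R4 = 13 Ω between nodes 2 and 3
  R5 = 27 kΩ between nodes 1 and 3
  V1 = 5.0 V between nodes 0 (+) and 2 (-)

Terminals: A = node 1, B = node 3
Step 1 — V_th is the open-circuit voltage V_A - V_B (nothing connected across the terminals).
Nodal analysis, taking node 2 as the 0 V reference.
Source V1 fixes V_0 = 5 V.
KCL at each unknown node (sum of currents leaving = 0; resistances in Ω):
  Node 1: (V_1 - 5)/1.2 + (V_1 - 0)/20000 + (V_1 - V_3)/27000 = 0
  Node 3: (V_3 - 5)/1 + (V_3 - 0)/13 + (V_3 - V_1)/27000 = 0
Collecting terms (coefficients in siemens):
  0.8334·V_1 - 0.00003704·V_3 = 4.167
  1.077·V_3 - 0.00003704·V_1 = 5
Determinant D = (0.8334)(1.077) - (-0.00003704)(-0.00003704) = 0.8976
V_1 = [(4.167)(1.077) - (-0.00003704)(5)]/D = 5 V
V_3 = [(0.8334)(5) - (4.167)(-0.00003704)]/D = 4.643 V
V_th = V_1 - V_3 = 5 - 4.643 = 0.3568 V
Step 2 — R_th: zero the source — replace V1 by a short circuit (node 2 merges into node 0) — and find the resistance seen between A (node 1) and B (node 3).
Reduce the network between node 1 (A) and node 3 (B) by series/parallel combination:
  Rp1 = R1 ‖ R2 (parallel, both between nodes 0 and 1) = 1/(1/1.2 + 1/20000) = 1.2 Ω
  Rp2 = R3 ‖ R4 (parallel, both between nodes 0 and 3) = 1/(1/1 + 1/13) = 0.9286 Ω
  Rs1 = Rp1 + Rp2 (series, joined only at node 0) = 1.2 + 0.9286 = 2.128 Ω
  Rp3 = R5 ‖ Rs1 (parallel, both between nodes 1 and 3) = 1/(1/27000 + 1/2.128) = 2.128 Ω
R_th = 2.128 Ω

Final answer: V_th = 0.3568 V, R_th = 2.128 Ω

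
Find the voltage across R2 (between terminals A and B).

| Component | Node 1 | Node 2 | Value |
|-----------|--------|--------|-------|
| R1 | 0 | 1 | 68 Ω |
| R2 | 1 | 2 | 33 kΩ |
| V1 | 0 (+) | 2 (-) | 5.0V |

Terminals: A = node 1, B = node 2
R1 and R2 are in series across V1 (node 0 → node 1 → node 2), and the output A–B is taken across R2, so this is a voltage divider.
Series current: I = V1/(R1 + R2) = 5/(68 + 33000) = 5/33070 = 0.0001512 A
V_R2 = I × R2 = V1 × R2/(R1 + R2) = 5 × 33000/33070 = 4.99 V

Final answer: 4.99 V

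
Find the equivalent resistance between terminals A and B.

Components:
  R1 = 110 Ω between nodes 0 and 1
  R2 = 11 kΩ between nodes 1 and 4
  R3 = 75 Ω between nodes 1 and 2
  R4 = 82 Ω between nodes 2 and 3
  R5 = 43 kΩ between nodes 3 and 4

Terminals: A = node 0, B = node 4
Reduce the network between node 0 (A) and node 4 (B) by series/parallel combination:
  Rs1 = R3 + R4 (series, joined only at node 2) = 75 + 82 = 157 Ω
  Rs2 = R5 + Rs1 (series, joined only at node 3) = 43000 + 157 = 43160 Ω
  Rp1 = R2 ‖ Rs2 (parallel, both between nodes 1 and 4) = 1/(1/11000 + 1/43160) = 8766 Ω
  Rs3 = R1 + Rp1 (series, joined only at node 1) = 110 + 8766 = 8876 Ω
R_eq = 8.876 kΩ

Final answer: 8.876 kΩ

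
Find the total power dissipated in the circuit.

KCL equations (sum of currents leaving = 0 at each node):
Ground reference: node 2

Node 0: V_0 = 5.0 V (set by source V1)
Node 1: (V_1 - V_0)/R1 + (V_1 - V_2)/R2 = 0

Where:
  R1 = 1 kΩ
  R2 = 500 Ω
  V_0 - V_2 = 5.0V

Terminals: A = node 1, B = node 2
Nodal analysis, taking node 2 as the 0 V reference.
Source V1 fixes V_0 = 5 V.
KCL at each unknown node (sum of currents leaving = 0; resistances in Ω):
  Node 1: (V_1 - 5)/1000 + (V_1 - 0)/500 = 0
Collecting terms: 0.003 × V_1 = 0.005  =>  V_1 = 1.667 V
Power in each resistor, P = (ΔV)²/R:
  P_R1 = (5 - 1.667)²/1000 = 0.01111 W
  P_R2 = (1.667 - 0)²/500 = 0.005556 W
P_total = P_R1 + P_R2 = 0.01667 W

Final answer: 0.01667 W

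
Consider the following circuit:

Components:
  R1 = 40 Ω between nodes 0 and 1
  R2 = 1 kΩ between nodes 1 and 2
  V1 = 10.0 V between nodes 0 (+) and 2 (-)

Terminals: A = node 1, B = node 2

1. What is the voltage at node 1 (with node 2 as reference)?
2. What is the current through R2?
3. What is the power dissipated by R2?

Nodal analysis, taking node 2 as the 0 V reference.
Source V1 fixes V_0 = 10 V.
KCL at each unknown node (sum of currents leaving = 0; resistances in Ω):
  Node 1: (V_1 - 10)/40 + (V_1 - 0)/1000 = 0
Collecting terms: 0.026 × V_1 = 0.25  =>  V_1 = 9.615 V
Part 1:
  Read off the nodal solution: V_1 = 9.615 V
Part 2:
  I_R2 = (V_1 - V_2)/R2 = (9.615 - 0)/1000 = 0.009615 A
  Magnitude: I_R2 = 0.009615 A
Part 3:
  I_R2 = (V_1 - V_2)/R2 = (9.615 - 0)/1000 = 0.009615 A
  P_R2 = I_R2² × R2 = (0.009615)² × 1000 = 0.09246 W

Final answers:
1. V_1 = 9.615 V
2. I_R2 = 0.009615 A
3. P_R2 = 0.09246 W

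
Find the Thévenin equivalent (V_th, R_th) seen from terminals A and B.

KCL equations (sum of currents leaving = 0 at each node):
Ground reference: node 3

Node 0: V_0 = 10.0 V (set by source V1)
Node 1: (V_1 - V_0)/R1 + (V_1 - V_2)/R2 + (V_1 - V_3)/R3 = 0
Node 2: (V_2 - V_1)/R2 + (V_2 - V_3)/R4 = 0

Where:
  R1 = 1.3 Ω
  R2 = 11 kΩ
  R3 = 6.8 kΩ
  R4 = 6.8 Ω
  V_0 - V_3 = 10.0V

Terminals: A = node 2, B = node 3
Step 1 — V_th is the open-circuit voltage V_A - V_B (nothing connected across the terminals).
Nodal analysis, taking node 3 as the 0 V reference.
Source V1 fixes V_0 = 10 V.
KCL at each unknown node (sum of currents leaving = 0; resistances in Ω):
  Node 1: (V_1 - 10)/1.3 + (V_1 - V_2)/11000 + (V_1 - 0)/6800 = 0
  Node 2: (V_2 - V_1)/11000 + (V_2 - 0)/6.8 = 0
Collecting terms (coefficients in siemens):
  0.7695·V_1 - 0.00009091·V_2 = 7.692
  0.1471·V_2 - 0.00009091·V_1 = 0
Determinant D = (0.7695)(0.1471) - (-0.00009091)(-0.00009091) = 0.1132
V_1 = [(7.692)(0.1471) - (-0.00009091)(0)]/D = 9.997 V
V_2 = [(0.7695)(0) - (7.692)(-0.00009091)]/D = 0.006176 V
V_th = V_2 - V_3 = 0.006176 - 0 = 0.006176 V
Step 2 — R_th: zero the source — replace V1 by a short circuit (node 3 merges into node 0) — and find the resistance seen between A (node 2) and B (node 0).
Reduce the network between node 2 (A) and node 0 (B) by series/parallel combination:
  Rp1 = R1 ‖ R3 (parallel, both between nodes 0 and 1) = 1/(1/1.3 + 1/6800) = 1.3 Ω
  Rs1 = R2 + Rp1 (series, joined only at node 1) = 11000 + 1.3 = 11000 Ω
  Rp2 = R4 ‖ Rs1 (parallel, both between nodes 0 and 2) = 1/(1/6.8 + 1/11000) = 6.796 Ω
R_th = 6.796 Ω

Final answer: V_th = 0.006176 V, R_th = 6.796 Ω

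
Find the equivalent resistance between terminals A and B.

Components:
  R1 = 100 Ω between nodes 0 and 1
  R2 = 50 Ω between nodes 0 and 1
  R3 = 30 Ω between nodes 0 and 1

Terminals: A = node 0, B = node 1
Reduce the network between node 0 (A) and node 1 (B) by series/parallel combination:
  Rp1 = R1 ‖ R2 ‖ R3 (parallel, all between nodes 0 and 1) = 1/(1/100 + 1/50 + 1/30) = 15.79 Ω
R_eq = 15.79 Ω

Final answer: 15.79 Ω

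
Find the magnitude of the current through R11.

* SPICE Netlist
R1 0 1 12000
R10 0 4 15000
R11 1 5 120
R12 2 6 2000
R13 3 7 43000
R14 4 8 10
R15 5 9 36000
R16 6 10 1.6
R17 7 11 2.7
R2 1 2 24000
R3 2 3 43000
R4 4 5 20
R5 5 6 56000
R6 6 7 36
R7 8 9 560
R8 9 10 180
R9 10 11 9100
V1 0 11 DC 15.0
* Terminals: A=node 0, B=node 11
Nodal analysis, taking node 11 as the 0 V reference.
Source V1 fixes V_0 = 15 V.
KCL at each unknown node (sum of currents leaving = 0; resistances in Ω):
  Node 1: (V_1 - 15)/12000 + (V_1 - V_2)/24000 + (V_1 - V_5)/120 = 0
  Node 2: (V_2 - V_1)/24000 + (V_2 - V_3)/43000 + (V_2 - V_6)/2000 = 0
  Node 3: (V_3 - V_2)/43000 + (V_3 - V_7)/43000 = 0
  Node 4: (V_4 - V_5)/20 + (V_4 - 15)/15000 + (V_4 - V_8)/10 = 0
  Node 5: (V_5 - V_4)/20 + (V_5 - V_6)/56000 + (V_5 - V_1)/120 + (V_5 - V_9)/36000 = 0
  Node 6: (V_6 - V_5)/56000 + (V_6 - V_7)/36 + (V_6 - V_2)/2000 + (V_6 - V_10)/1.6 = 0
  Node 7: (V_7 - V_6)/36 + (V_7 - V_3)/43000 + (V_7 - 0)/2.7 = 0
  Node 8: (V_8 - V_9)/560 + (V_8 - V_4)/10 = 0
  Node 9: (V_9 - V_8)/560 + (V_9 - V_10)/180 + (V_9 - V_5)/36000 = 0
  Node 10: (V_10 - V_9)/180 + (V_10 - 0)/9100 + (V_10 - V_6)/1.6 = 0
Collecting terms (coefficients in siemens):
  0.008458·V_1 - 0.00004167·V_2 - 0.008333·V_5 = 0.00125
  0.0005649·V_2 - 0.00004167·V_1 - 0.00002326·V_3 - 0.0005·V_6 = 0
  0.00004651·V_3 - 0.00002326·V_2 - 0.00002326·V_7 = 0
  0.1501·V_4 - 0.05·V_5 - 0.1·V_8 = 0.001
  0.05838·V_5 - 0.008333·V_1 - 0.05·V_4 - 0.00001786·V_6 - 0.00002778·V_9 = 0
  0.6533·V_6 - 0.0005·V_2 - 0.00001786·V_5 - 0.02778·V_7 - 0.625·V_10 = 0
  0.3982·V_7 - 0.00002326·V_3 - 0.02778·V_6 = 0
  0.1018·V_8 - 0.1·V_4 - 0.001786·V_9 = 0
  0.007369·V_9 - 0.00002778·V_5 - 0.001786·V_8 - 0.005556·V_10 = 0
  0.6307·V_10 - 0.625·V_6 - 0.005556·V_9 = 0
Solving these 10 simultaneous equations (Gaussian elimination) gives:
  V_1 = 1.653 V, V_2 = 0.1946 V, V_3 = 0.09999 V, V_4 = 1.507 V
  V_5 = 1.527 V, V_6 = 0.07743 V, V_7 = 0.005408 V, V_8 = 1.488 V
  V_9 = 0.427 V, V_10 = 0.0805 V
I_R11 = (V_1 - V_5)/R11 = (1.653 - 1.527)/120 = 0.001051 A
|I_R11| = 0.001051 A

Final answer: |I_R11| = 0.001051 A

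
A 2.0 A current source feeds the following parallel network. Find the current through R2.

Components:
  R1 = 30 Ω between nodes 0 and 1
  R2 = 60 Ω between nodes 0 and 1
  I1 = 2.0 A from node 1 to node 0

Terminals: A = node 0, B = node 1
All resistors sit directly between nodes 0 and 1, so they are in parallel and share one voltage V; the full source current 2 A splits among them.
1/R_par = 1/30 + 1/60 = 0.05 S  =>  R_par = 20 Ω
V = I × R_par = 2 × 20 = 40 V
I_R2 = V/R2 = 40/60 = 0.6667 A

Final answer: 0.6667 A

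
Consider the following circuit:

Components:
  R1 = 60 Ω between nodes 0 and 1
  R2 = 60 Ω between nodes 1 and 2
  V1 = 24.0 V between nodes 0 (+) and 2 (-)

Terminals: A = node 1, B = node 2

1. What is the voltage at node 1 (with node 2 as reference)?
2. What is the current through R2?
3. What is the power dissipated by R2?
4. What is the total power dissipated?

Nodal analysis, taking node 2 as the 0 V reference.
Source V1 fixes V_0 = 24 V.
KCL at each unknown node (sum of currents leaving = 0; resistances in Ω):
  Node 1: (V_1 - 24)/60 + (V_1 - 0)/60 = 0
Collecting terms: 0.03333 × V_1 = 0.4  =>  V_1 = 12 V
Part 1:
  Read off the nodal solution: V_1 = 12 V
Part 2:
  I_R2 = (V_1 - V_2)/R2 = (12 - 0)/60 = 0.2 A
  Magnitude: I_R2 = 0.2 A
Part 3:
  I_R2 = (V_1 - V_2)/R2 = (12 - 0)/60 = 0.2 A
  P_R2 = I_R2² × R2 = (0.2)² × 60 = 2.4 W
Part 4:
  Power in each resistor, P = (ΔV)²/R:
    P_R1 = (24 - 12)²/60 = 2.4 W
    P_R2 = (12 - 0)²/60 = 2.4 W
  P_total = P_R1 + P_R2 = 4.8 W

Final answers:
1. V_1 = 12 V
2. I_R2 = 0.2 A
3. P_R2 = 2.4 W
4. P_total = 4.8 W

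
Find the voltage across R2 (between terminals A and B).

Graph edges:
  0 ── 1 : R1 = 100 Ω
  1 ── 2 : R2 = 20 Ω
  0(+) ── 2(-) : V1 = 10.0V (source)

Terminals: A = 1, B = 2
R1 and R2 are in series across V1 (node 0 → node 1 → node 2), and the output A–B is taken across R2, so this is a voltage divider.
Series current: I = V1/(R1 + R2) = 10/(100 + 20) = 10/120 = 0.08333 A
V_R2 = I × R2 = V1 × R2/(R1 + R2) = 10 × 20/120 = 1.667 V

Final answer: 1.667 V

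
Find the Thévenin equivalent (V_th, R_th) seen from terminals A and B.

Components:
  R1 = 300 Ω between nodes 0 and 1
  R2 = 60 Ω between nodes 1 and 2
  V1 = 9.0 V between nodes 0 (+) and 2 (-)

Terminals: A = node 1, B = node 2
Step 1 — V_th is the open-circuit voltage V_A - V_B (nothing connected across the terminals).
Nodal analysis, taking node 2 as the 0 V reference.
Source V1 fixes V_0 = 9 V.
KCL at each unknown node (sum of currents leaving = 0; resistances in Ω):
  Node 1: (V_1 - 9)/300 + (V_1 - 0)/60 = 0
Collecting terms: 0.02 × V_1 = 0.03  =>  V_1 = 1.5 V
V_th = V_1 - V_2 = 1.5 - 0 = 1.5 V
Step 2 — R_th: zero the source — replace V1 by a short circuit (node 2 merges into node 0) — and find the resistance seen between A (node 1) and B (node 0).
Reduce the network between node 1 (A) and node 0 (B) by series/parallel combination:
  Rp1 = R1 ‖ R2 (parallel, both between nodes 0 and 1) = 1/(1/300 + 1/60) = 50 Ω
R_th = 50 Ω

Final answer: V_th = 1.5 V, R_th = 50 Ω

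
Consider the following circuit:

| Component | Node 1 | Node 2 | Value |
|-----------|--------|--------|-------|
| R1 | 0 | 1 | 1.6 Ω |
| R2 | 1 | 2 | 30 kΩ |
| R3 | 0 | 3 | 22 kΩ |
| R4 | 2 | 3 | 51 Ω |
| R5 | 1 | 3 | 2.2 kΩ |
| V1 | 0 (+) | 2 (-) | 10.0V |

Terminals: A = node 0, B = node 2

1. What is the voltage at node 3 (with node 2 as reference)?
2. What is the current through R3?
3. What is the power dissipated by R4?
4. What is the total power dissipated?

Nodal analysis, taking node 2 as the 0 V reference.
Source V1 fixes V_0 = 10 V.
KCL at each unknown node (sum of currents leaving = 0; resistances in Ω):
  Node 1: (V_1 - 10)/1.6 + (V_1 - 0)/30000 + (V_1 - V_3)/2200 = 0
  Node 3: (V_3 - 10)/22000 + (V_3 - 0)/51 + (V_3 - V_1)/2200 = 0
Collecting terms (coefficients in siemens):
  0.6255·V_1 - 0.0004545·V_3 = 6.25
  0.02011·V_3 - 0.0004545·V_1 = 0.0004545
Determinant D = (0.6255)(0.02011) - (-0.0004545)(-0.0004545) = 0.01258
V_1 = [(6.25)(0.02011) - (-0.0004545)(0.0004545)]/D = 9.992 V
V_3 = [(0.6255)(0.0004545) - (6.25)(-0.0004545)]/D = 0.2485 V
Part 1:
  Read off the nodal solution: V_3 = 0.2485 V
Part 2:
  I_R3 = (V_0 - V_3)/R3 = (10 - 0.2485)/22000 = 0.0004433 A
  Magnitude: I_R3 = 0.0004433 A
Part 3:
  I_R4 = (V_2 - V_3)/R4 = (0 - 0.2485)/51 = -0.004872 A
  P_R4 = I_R4² × R4 = (-0.004872)² × 51 = 0.001211 W
Part 4:
  Power in each resistor, P = (ΔV)²/R:
    P_R1 = (10 - 9.992)²/1.6 = 0.00003628 W
    P_R2 = (9.992 - 0)²/30000 = 0.003328 W
    P_R3 = (10 - 0.2485)²/22000 = 0.004322 W
    P_R4 = (0 - 0.2485)²/51 = 0.001211 W
    P_R5 = (9.992 - 0.2485)²/2200 = 0.04316 W
  P_total = P_R1 + P_R2 + P_R3 + P_R4 + P_R5 = 0.05205 W

Final answers:
1. V_3 = 0.2485 V
2. I_R3 = 0.0004433 A
3. P_R4 = 0.001211 W
4. P_total = 0.05205 W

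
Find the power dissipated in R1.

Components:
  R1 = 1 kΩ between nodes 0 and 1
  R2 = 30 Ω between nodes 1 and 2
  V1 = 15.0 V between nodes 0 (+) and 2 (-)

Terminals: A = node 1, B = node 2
Nodal analysis, taking node 2 as the 0 V reference.
Source V1 fixes V_0 = 15 V.
KCL at each unknown node (sum of currents leaving = 0; resistances in Ω):
  Node 1: (V_1 - 15)/1000 + (V_1 - 0)/30 = 0
Collecting terms: 0.03433 × V_1 = 0.015  =>  V_1 = 0.4369 V
I_R1 = (V_0 - V_1)/R1 = (15 - 0.4369)/1000 = 0.01456 A
P_R1 = I_R1² × R1 = (0.01456)² × 1000 = 0.2121 W

Final answer: 0.2121 W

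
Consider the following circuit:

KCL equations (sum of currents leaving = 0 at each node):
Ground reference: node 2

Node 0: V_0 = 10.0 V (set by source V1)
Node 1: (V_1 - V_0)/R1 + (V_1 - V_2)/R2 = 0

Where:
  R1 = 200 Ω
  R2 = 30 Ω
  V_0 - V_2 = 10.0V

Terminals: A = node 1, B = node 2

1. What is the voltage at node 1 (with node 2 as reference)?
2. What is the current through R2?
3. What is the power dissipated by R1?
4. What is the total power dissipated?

Nodal analysis, taking node 2 as the 0 V reference.
Source V1 fixes V_0 = 10 V.
KCL at each unknown node (sum of currents leaving = 0; resistances in Ω):
  Node 1: (V_1 - 10)/200 + (V_1 - 0)/30 = 0
Collecting terms: 0.03833 × V_1 = 0.05  =>  V_1 = 1.304 V
Part 1:
  Read off the nodal solution: V_1 = 1.304 V
Part 2:
  I_R2 = (V_1 - V_2)/R2 = (1.304 - 0)/30 = 0.04348 A
  Magnitude: I_R2 = 0.04348 A
Part 3:
  I_R1 = (V_0 - V_1)/R1 = (10 - 1.304)/200 = 0.04348 A
  P_R1 = I_R1² × R1 = (0.04348)² × 200 = 0.3781 W
Part 4:
  Power in each resistor, P = (ΔV)²/R:
    P_R1 = (10 - 1.304)²/200 = 0.3781 W
    P_R2 = (1.304 - 0)²/30 = 0.05671 W
  P_total = P_R1 + P_R2 = 0.4348 W

Final answers:
1. V_1 = 1.304 V
2. I_R2 = 0.04348 A
3. P_R1 = 0.3781 W
4. P_total = 0.4348 W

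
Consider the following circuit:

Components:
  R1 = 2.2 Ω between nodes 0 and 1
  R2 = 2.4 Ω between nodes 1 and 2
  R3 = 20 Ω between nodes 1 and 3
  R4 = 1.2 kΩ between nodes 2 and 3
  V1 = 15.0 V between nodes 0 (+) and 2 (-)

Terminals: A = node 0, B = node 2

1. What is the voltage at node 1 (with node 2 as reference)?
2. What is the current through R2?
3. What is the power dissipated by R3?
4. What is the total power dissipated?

Nodal analysis, taking node 2 as the 0 V reference.
Source V1 fixes V_0 = 15 V.
KCL at each unknown node (sum of currents leaving = 0; resistances in Ω):
  Node 1: (V_1 - 15)/2.2 + (V_1 - 0)/2.4 + (V_1 - V_3)/20 = 0
  Node 3: (V_3 - V_1)/20 + (V_3 - 0)/1200 = 0
Collecting terms (coefficients in siemens):
  0.9212·V_1 - 0.05·V_3 = 6.818
  0.05083·V_3 - 0.05·V_1 = 0
Determinant D = (0.9212)(0.05083) - (-0.05)(-0.05) = 0.04433
V_1 = [(6.818)(0.05083) - (-0.05)(0)]/D = 7.819 V
V_3 = [(0.9212)(0) - (6.818)(-0.05)]/D = 7.691 V
Part 1:
  Read off the nodal solution: V_1 = 7.819 V
Part 2:
  I_R2 = (V_1 - V_2)/R2 = (7.819 - 0)/2.4 = 3.258 A
  Magnitude: I_R2 = 3.258 A
Part 3:
  I_R3 = (V_1 - V_3)/R3 = (7.819 - 7.691)/20 = 0.006409 A
  P_R3 = I_R3² × R3 = (0.006409)² × 20 = 0.0008215 W
Part 4:
  Power in each resistor, P = (ΔV)²/R:
    P_R1 = (15 - 7.819)²/2.2 = 23.44 W
    P_R2 = (7.819 - 0)²/2.4 = 25.47 W
    P_R3 = (7.819 - 7.691)²/20 = 0.0008215 W
    P_R4 = (0 - 7.691)²/1200 = 0.04929 W
  P_total = P_R1 + P_R2 + P_R3 + P_R4 = 48.96 W

Final answers:
1. V_1 = 7.819 V
2. I_R2 = 3.258 A
3. P_R3 = 0.0008215 W
4. P_total = 48.96 W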